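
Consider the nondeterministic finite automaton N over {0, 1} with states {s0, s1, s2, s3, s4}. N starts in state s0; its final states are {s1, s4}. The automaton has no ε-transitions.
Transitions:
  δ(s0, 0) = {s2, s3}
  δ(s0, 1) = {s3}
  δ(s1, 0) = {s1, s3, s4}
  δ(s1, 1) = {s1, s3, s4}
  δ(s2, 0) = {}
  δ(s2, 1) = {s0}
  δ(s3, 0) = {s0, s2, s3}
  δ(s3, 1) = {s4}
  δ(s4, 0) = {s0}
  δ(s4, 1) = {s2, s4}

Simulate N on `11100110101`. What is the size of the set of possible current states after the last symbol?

Start: {s0}
read 1: {s3}
read 1: {s4}
read 1: {s2, s4}
read 0: {s0}
read 0: {s2, s3}
read 1: {s0, s4}
read 1: {s2, s3, s4}
read 0: {s0, s2, s3}
read 1: {s0, s3, s4}
read 0: {s0, s2, s3}
read 1: {s0, s3, s4}
Final reachable set {s0, s3, s4} has 3 states.

3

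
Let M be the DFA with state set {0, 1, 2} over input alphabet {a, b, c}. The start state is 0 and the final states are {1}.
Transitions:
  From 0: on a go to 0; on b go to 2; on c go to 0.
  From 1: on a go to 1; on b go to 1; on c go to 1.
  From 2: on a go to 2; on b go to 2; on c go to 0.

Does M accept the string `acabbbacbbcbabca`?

0 --a--> 0
0 --c--> 0
0 --a--> 0
0 --b--> 2
2 --b--> 2
2 --b--> 2
2 --a--> 2
2 --c--> 0
0 --b--> 2
2 --b--> 2
2 --c--> 0
0 --b--> 2
2 --a--> 2
2 --b--> 2
2 --c--> 0
0 --a--> 0
End in state 0, which is not an accepting state.

rejected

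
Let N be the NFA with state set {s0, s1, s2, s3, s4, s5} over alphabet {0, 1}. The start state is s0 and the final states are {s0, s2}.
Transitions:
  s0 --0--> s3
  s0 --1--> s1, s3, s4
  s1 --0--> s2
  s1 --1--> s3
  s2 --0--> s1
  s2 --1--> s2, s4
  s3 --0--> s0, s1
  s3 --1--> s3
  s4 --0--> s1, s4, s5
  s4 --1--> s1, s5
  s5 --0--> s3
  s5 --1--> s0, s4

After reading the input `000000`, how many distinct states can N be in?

Start: {s0}
read 0: {s3}
read 0: {s0, s1}
read 0: {s2, s3}
read 0: {s0, s1}
read 0: {s2, s3}
read 0: {s0, s1}
Final reachable set {s0, s1} has 2 states.

2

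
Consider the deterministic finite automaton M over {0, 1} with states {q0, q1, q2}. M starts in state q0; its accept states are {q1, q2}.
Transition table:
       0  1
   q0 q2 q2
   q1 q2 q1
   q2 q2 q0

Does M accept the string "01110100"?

q0 --0--> q2
q2 --1--> q0
q0 --1--> q2
q2 --1--> q0
q0 --0--> q2
q2 --1--> q0
q0 --0--> q2
q2 --0--> q2
End in state q2, which is an accepting state.

accepted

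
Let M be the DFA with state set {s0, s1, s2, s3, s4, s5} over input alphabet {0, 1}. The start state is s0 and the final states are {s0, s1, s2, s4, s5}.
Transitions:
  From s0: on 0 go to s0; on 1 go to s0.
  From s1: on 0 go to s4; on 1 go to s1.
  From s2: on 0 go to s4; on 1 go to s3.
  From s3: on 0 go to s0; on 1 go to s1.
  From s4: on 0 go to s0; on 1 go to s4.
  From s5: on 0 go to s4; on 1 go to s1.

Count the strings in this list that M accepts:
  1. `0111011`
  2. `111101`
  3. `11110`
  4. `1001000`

4

`0111011`: accepted
`111101`: accepted
`11110`: accepted
`1001000`: accepted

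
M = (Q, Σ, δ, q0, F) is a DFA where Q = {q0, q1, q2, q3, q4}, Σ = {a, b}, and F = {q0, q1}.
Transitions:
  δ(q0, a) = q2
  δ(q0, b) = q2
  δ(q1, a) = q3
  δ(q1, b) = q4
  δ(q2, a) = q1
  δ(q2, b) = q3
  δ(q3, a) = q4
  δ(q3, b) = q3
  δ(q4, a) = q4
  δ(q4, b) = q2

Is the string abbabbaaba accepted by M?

accepted

q0 --a--> q2
q2 --b--> q3
q3 --b--> q3
q3 --a--> q4
q4 --b--> q2
q2 --b--> q3
q3 --a--> q4
q4 --a--> q4
q4 --b--> q2
q2 --a--> q1
End in state q1, which is an accepting state.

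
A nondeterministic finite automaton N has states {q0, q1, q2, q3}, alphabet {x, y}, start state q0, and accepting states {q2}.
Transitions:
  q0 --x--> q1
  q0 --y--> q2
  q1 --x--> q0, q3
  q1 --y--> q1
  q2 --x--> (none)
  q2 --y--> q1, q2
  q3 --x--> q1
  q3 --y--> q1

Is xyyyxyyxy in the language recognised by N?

accepted

Start: {q0}
read x: {q1}
read y: {q1}
read y: {q1}
read y: {q1}
read x: {q0, q3}
read y: {q1, q2}
read y: {q1, q2}
read x: {q0, q3}
read y: {q1, q2}
Reachable ∩ accepting = {q2} — nonempty.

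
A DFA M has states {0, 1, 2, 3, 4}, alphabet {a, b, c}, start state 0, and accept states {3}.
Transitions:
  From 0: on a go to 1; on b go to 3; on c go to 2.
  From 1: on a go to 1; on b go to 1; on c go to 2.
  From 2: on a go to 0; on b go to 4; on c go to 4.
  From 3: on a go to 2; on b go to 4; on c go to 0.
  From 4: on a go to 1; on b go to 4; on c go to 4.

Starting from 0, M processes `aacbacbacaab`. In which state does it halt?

0 --a--> 1
1 --a--> 1
1 --c--> 2
2 --b--> 4
4 --a--> 1
1 --c--> 2
2 --b--> 4
4 --a--> 1
1 --c--> 2
2 --a--> 0
0 --a--> 1
1 --b--> 1

1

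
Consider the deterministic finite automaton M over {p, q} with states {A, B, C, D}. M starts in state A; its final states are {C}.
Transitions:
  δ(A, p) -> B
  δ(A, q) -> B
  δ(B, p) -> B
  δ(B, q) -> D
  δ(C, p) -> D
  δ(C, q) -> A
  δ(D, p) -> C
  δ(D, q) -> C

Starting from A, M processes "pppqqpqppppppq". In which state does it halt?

A

A --p--> B
B --p--> B
B --p--> B
B --q--> D
D --q--> C
C --p--> D
D --q--> C
C --p--> D
D --p--> C
C --p--> D
D --p--> C
C --p--> D
D --p--> C
C --q--> A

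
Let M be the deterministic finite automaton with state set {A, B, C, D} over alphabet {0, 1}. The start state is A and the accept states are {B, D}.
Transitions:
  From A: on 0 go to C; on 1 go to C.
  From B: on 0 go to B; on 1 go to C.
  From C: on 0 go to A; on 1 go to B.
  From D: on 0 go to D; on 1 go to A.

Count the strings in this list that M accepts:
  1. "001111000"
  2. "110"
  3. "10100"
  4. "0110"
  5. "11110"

"001111000": accepted
"110": accepted
"10100": rejected
"0110": rejected
"11110": accepted

3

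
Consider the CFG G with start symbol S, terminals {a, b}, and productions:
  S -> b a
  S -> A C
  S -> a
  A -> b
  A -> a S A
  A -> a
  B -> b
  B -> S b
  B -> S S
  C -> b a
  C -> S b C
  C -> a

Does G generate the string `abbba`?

no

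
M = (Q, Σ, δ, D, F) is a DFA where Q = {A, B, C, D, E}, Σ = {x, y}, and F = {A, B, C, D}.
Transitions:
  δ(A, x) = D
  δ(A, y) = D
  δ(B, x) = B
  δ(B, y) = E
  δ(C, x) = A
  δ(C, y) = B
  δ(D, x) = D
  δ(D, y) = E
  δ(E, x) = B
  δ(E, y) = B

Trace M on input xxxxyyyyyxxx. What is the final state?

D --x--> D
D --x--> D
D --x--> D
D --x--> D
D --y--> E
E --y--> B
B --y--> E
E --y--> B
B --y--> E
E --x--> B
B --x--> B
B --x--> B

B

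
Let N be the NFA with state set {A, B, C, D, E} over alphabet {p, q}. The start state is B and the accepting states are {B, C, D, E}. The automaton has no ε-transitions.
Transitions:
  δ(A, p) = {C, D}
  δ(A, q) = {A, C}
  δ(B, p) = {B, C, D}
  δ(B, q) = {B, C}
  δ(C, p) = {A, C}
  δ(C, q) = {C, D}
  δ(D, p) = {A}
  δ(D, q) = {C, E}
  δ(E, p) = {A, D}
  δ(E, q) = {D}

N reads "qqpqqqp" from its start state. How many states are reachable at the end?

Start: {B}
read q: {B, C}
read q: {B, C, D}
read p: {A, B, C, D}
read q: {A, B, C, D, E}
read q: {A, B, C, D, E}
read q: {A, B, C, D, E}
read p: {A, B, C, D}
Final reachable set {A, B, C, D} has 4 states.

4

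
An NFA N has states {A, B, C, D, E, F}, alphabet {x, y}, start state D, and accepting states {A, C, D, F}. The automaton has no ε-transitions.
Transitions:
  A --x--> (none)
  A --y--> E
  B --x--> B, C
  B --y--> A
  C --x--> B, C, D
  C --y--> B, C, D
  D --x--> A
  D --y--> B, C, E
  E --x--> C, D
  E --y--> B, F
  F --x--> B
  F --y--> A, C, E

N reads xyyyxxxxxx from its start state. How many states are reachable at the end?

4

Start: {D}
read x: {A}
read y: {E}
read y: {B, F}
read y: {A, C, E}
read x: {B, C, D}
read x: {A, B, C, D}
read x: {A, B, C, D}
read x: {A, B, C, D}
read x: {A, B, C, D}
read x: {A, B, C, D}
Final reachable set {A, B, C, D} has 4 states.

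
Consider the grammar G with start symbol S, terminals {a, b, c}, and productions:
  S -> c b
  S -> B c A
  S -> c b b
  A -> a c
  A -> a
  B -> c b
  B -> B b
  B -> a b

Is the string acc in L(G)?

no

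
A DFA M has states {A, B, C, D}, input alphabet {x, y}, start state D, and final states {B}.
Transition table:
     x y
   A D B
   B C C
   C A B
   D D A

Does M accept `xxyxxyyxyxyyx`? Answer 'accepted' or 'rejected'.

D --x--> D
D --x--> D
D --y--> A
A --x--> D
D --x--> D
D --y--> A
A --y--> B
B --x--> C
C --y--> B
B --x--> C
C --y--> B
B --y--> C
C --x--> A
End in state A, which is not an accepting state.

rejected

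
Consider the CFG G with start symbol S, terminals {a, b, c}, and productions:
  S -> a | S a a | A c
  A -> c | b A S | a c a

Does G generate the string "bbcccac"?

yes

S ⇒ Ac ⇒ bASc ⇒ bbASSc ⇒ bbcSSc ⇒ bbcAcSc ⇒ bbcccSc ⇒ bbcccac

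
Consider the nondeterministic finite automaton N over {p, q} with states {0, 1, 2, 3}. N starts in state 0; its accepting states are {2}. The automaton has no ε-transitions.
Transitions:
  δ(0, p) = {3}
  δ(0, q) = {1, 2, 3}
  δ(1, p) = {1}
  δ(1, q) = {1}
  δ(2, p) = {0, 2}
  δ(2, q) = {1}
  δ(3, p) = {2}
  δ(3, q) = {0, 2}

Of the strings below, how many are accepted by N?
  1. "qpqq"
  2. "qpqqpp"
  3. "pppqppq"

3

"qpqq": accepted
"qpqqpp": accepted
"pppqppq": accepted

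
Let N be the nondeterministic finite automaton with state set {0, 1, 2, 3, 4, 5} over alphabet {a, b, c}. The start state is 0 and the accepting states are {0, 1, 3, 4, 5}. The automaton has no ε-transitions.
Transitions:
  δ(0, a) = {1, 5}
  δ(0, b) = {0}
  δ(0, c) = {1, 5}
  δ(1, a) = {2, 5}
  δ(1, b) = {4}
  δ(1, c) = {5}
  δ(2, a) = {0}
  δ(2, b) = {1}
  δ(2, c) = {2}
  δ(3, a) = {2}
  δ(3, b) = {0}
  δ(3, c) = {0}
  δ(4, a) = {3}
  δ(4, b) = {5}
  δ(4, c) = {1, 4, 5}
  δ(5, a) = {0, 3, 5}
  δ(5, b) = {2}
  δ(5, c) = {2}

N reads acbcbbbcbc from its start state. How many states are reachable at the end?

Start: {0}
read a: {1, 5}
read c: {2, 5}
read b: {1, 2}
read c: {2, 5}
read b: {1, 2}
read b: {1, 4}
read b: {4, 5}
read c: {1, 2, 4, 5}
read b: {1, 2, 4, 5}
read c: {1, 2, 4, 5}
Final reachable set {1, 2, 4, 5} has 4 states.

4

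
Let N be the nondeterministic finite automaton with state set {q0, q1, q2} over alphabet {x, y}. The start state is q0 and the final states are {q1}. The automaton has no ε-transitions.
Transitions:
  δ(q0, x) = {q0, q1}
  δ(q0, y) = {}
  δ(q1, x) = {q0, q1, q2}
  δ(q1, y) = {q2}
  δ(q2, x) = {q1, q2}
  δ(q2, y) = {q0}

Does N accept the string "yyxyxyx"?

Start: {q0}
read y: {}
The reachable set is empty and stays empty for the remaining 6 symbols.
Reachable ∩ accepting = {} — empty.

rejected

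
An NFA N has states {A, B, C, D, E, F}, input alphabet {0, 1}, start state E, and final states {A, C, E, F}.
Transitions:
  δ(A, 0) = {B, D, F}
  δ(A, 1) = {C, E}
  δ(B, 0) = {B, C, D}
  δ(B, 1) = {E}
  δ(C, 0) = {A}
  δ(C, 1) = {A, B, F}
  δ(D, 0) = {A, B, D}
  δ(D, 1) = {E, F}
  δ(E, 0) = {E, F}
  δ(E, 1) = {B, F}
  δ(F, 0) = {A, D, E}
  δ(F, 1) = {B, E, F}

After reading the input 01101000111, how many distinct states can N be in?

5

Start: {E}
read 0: {E, F}
read 1: {B, E, F}
read 1: {B, E, F}
read 0: {A, B, C, D, E, F}
read 1: {A, B, C, E, F}
read 0: {A, B, C, D, E, F}
read 0: {A, B, C, D, E, F}
read 0: {A, B, C, D, E, F}
read 1: {A, B, C, E, F}
read 1: {A, B, C, E, F}
read 1: {A, B, C, E, F}
Final reachable set {A, B, C, E, F} has 5 states.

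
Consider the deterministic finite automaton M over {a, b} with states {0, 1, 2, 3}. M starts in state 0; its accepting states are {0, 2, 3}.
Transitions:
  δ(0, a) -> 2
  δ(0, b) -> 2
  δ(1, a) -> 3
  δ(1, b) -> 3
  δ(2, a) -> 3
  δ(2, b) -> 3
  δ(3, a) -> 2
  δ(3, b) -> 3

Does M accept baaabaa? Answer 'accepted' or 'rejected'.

0 --b--> 2
2 --a--> 3
3 --a--> 2
2 --a--> 3
3 --b--> 3
3 --a--> 2
2 --a--> 3
End in state 3, which is an accepting state.

accepted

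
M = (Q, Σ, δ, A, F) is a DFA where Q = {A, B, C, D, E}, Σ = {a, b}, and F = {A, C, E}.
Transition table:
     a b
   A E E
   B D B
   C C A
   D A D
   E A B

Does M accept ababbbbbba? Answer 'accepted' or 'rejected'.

A --a--> E
E --b--> B
B --a--> D
D --b--> D
D --b--> D
D --b--> D
D --b--> D
D --b--> D
D --b--> D
D --a--> A
End in state A, which is an accepting state.

accepted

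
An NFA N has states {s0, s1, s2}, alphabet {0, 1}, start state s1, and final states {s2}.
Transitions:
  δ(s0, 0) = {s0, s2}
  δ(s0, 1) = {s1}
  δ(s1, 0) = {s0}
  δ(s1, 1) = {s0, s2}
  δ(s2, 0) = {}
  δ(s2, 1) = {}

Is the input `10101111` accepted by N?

accepted

Start: {s1}
read 1: {s0, s2}
read 0: {s0, s2}
read 1: {s1}
read 0: {s0}
read 1: {s1}
read 1: {s0, s2}
read 1: {s1}
read 1: {s0, s2}
Reachable ∩ accepting = {s2} — nonempty.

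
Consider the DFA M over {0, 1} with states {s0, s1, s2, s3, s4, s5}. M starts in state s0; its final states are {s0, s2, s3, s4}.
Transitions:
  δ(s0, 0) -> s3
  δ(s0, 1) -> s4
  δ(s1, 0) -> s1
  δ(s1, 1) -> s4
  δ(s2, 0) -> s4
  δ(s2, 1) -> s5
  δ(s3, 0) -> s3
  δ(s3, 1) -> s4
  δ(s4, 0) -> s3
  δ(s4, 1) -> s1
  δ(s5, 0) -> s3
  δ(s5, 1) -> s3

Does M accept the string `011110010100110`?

s0 --0--> s3
s3 --1--> s4
s4 --1--> s1
s1 --1--> s4
s4 --1--> s1
s1 --0--> s1
s1 --0--> s1
s1 --1--> s4
s4 --0--> s3
s3 --1--> s4
s4 --0--> s3
s3 --0--> s3
s3 --1--> s4
s4 --1--> s1
s1 --0--> s1
End in state s1, which is not an accepting state.

rejected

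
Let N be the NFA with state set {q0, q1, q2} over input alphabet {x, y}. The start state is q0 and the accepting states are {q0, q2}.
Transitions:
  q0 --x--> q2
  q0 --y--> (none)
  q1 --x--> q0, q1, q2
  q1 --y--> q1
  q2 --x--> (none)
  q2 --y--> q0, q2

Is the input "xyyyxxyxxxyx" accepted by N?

Start: {q0}
read x: {q2}
read y: {q0, q2}
read y: {q0, q2}
read y: {q0, q2}
read x: {q2}
read x: {}
The reachable set is empty and stays empty for the remaining 6 symbols.
Reachable ∩ accepting = {} — empty.

rejected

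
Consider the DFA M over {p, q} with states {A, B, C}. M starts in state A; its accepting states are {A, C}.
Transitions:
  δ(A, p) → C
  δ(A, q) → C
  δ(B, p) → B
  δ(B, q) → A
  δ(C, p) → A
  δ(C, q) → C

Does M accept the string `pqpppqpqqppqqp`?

A --p--> C
C --q--> C
C --p--> A
A --p--> C
C --p--> A
A --q--> C
C --p--> A
A --q--> C
C --q--> C
C --p--> A
A --p--> C
C --q--> C
C --q--> C
C --p--> A
End in state A, which is an accepting state.

accepted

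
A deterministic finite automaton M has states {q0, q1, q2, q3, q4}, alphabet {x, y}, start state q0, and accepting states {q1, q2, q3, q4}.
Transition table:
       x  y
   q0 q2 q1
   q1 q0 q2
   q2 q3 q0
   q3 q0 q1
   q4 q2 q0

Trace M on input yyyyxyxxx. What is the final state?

q0 --y--> q1
q1 --y--> q2
q2 --y--> q0
q0 --y--> q1
q1 --x--> q0
q0 --y--> q1
q1 --x--> q0
q0 --x--> q2
q2 --x--> q3

q3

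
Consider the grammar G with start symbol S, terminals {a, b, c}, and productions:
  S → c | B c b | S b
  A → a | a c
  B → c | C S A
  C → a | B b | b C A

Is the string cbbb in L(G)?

yes

S ⇒ Sb ⇒ Sbb ⇒ Sbbb ⇒ cbbb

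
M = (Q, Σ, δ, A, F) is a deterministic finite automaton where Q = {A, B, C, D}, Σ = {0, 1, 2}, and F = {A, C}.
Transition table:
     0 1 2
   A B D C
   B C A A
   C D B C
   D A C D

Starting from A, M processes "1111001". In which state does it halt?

B

A --1--> D
D --1--> C
C --1--> B
B --1--> A
A --0--> B
B --0--> C
C --1--> B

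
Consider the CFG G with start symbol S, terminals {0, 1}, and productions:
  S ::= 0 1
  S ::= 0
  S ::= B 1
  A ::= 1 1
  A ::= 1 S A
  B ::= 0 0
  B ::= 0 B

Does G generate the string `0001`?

S ⇒ B1 ⇒ 0B1 ⇒ 0001

yes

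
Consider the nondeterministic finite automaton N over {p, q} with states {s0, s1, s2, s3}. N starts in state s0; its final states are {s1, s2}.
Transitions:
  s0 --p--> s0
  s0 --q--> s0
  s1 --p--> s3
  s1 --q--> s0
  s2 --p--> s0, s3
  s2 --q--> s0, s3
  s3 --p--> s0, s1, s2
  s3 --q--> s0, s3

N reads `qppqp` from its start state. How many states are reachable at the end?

Start: {s0}
read q: {s0}
read p: {s0}
read p: {s0}
read q: {s0}
read p: {s0}
Final reachable set {s0} has 1 state.

1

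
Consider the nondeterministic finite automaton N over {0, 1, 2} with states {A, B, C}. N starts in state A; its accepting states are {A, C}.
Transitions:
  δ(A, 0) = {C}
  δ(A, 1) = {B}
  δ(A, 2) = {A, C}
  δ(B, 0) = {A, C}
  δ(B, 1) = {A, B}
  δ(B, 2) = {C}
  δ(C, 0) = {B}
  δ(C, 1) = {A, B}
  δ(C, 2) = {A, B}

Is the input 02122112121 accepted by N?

Start: {A}
read 0: {C}
read 2: {A, B}
read 1: {A, B}
read 2: {A, C}
read 2: {A, B, C}
read 1: {A, B}
read 1: {A, B}
read 2: {A, C}
read 1: {A, B}
read 2: {A, C}
read 1: {A, B}
Reachable ∩ accepting = {A} — nonempty.

accepted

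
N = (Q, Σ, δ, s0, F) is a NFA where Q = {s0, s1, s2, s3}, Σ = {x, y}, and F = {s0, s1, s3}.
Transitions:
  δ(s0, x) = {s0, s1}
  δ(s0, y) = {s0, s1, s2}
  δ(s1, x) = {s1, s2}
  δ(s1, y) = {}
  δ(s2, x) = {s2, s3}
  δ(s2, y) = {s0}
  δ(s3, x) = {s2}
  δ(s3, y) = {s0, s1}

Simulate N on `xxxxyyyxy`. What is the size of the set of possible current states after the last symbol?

Start: {s0}
read x: {s0, s1}
read x: {s0, s1, s2}
read x: {s0, s1, s2, s3}
read x: {s0, s1, s2, s3}
read y: {s0, s1, s2}
read y: {s0, s1, s2}
read y: {s0, s1, s2}
read x: {s0, s1, s2, s3}
read y: {s0, s1, s2}
Final reachable set {s0, s1, s2} has 3 states.

3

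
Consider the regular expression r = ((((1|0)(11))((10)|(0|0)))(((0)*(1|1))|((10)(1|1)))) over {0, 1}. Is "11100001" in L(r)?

yes

Split as 1110·0001: (((1|0)(11))((10)|(0|0))) matches 1110 and (((0)*(1|1))|((10)(1|1))) matches 0001.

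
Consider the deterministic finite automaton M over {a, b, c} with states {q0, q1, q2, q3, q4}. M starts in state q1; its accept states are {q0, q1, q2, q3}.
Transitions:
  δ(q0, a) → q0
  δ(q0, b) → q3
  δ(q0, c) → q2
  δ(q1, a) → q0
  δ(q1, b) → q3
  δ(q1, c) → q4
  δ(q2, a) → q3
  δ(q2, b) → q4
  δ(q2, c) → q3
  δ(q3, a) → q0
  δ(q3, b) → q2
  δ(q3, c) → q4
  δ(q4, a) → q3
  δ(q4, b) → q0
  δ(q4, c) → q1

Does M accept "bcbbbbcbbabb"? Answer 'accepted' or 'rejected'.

q1 --b--> q3
q3 --c--> q4
q4 --b--> q0
q0 --b--> q3
q3 --b--> q2
q2 --b--> q4
q4 --c--> q1
q1 --b--> q3
q3 --b--> q2
q2 --a--> q3
q3 --b--> q2
q2 --b--> q4
End in state q4, which is not an accepting state.

rejected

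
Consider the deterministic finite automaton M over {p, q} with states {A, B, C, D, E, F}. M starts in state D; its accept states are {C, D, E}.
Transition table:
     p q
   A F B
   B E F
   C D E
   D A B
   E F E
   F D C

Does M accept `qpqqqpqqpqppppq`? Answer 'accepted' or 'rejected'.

rejected

D --q--> B
B --p--> E
E --q--> E
E --q--> E
E --q--> E
E --p--> F
F --q--> C
C --q--> E
E --p--> F
F --q--> C
C --p--> D
D --p--> A
A --p--> F
F --p--> D
D --q--> B
End in state B, which is not an accepting state.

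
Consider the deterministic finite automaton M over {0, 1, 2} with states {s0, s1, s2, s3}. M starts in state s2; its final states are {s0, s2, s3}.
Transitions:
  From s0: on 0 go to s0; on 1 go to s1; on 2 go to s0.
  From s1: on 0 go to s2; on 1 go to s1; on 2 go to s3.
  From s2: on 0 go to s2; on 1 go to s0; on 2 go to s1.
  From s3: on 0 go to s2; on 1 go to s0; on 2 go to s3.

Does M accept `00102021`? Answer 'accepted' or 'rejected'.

s2 --0--> s2
s2 --0--> s2
s2 --1--> s0
s0 --0--> s0
s0 --2--> s0
s0 --0--> s0
s0 --2--> s0
s0 --1--> s1
End in state s1, which is not an accepting state.

rejected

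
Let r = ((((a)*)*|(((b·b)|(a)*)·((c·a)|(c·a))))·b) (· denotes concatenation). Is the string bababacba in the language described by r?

no

No split of bababacba into u·v has (((a)*)*|(((b·b)|(a)*)·((c·a)|(c·a)))) matching u and b matching v.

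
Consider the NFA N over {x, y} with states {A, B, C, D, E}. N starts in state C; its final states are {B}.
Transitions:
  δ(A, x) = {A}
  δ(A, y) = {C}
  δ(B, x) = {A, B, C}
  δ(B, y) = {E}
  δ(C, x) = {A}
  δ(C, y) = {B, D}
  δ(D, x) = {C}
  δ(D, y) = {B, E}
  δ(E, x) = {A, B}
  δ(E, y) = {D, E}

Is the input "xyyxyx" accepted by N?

Start: {C}
read x: {A}
read y: {C}
read y: {B, D}
read x: {A, B, C}
read y: {B, C, D, E}
read x: {A, B, C}
Reachable ∩ accepting = {B} — nonempty.

accepted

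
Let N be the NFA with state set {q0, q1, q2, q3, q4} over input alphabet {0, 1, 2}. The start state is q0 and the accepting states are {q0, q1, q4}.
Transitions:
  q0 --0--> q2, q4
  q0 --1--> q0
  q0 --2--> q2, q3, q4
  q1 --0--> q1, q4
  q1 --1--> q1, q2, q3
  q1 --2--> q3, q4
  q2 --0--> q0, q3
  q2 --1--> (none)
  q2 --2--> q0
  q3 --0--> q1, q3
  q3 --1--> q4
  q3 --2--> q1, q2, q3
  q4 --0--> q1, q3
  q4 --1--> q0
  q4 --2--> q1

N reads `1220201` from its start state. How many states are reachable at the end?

Start: {q0}
read 1: {q0}
read 2: {q2, q3, q4}
read 2: {q0, q1, q2, q3}
read 0: {q0, q1, q2, q3, q4}
read 2: {q0, q1, q2, q3, q4}
read 0: {q0, q1, q2, q3, q4}
read 1: {q0, q1, q2, q3, q4}
Final reachable set {q0, q1, q2, q3, q4} has 5 states.

5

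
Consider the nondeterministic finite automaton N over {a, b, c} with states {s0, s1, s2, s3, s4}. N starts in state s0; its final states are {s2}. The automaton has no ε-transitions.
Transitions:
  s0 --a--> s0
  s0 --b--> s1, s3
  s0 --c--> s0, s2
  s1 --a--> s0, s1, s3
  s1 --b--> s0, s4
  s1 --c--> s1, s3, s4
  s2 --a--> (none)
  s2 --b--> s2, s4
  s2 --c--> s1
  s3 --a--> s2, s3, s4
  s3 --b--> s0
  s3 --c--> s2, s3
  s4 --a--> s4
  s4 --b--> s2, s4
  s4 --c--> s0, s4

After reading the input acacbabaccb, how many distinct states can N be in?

Start: {s0}
read a: {s0}
read c: {s0, s2}
read a: {s0}
read c: {s0, s2}
read b: {s1, s2, s3, s4}
read a: {s0, s1, s2, s3, s4}
read b: {s0, s1, s2, s3, s4}
read a: {s0, s1, s2, s3, s4}
read c: {s0, s1, s2, s3, s4}
read c: {s0, s1, s2, s3, s4}
read b: {s0, s1, s2, s3, s4}
Final reachable set {s0, s1, s2, s3, s4} has 5 states.

5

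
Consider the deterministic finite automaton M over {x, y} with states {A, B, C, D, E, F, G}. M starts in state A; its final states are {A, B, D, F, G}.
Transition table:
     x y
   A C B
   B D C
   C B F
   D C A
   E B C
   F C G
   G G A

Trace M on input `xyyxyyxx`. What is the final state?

C

A --x--> C
C --y--> F
F --y--> G
G --x--> G
G --y--> A
A --y--> B
B --x--> D
D --x--> C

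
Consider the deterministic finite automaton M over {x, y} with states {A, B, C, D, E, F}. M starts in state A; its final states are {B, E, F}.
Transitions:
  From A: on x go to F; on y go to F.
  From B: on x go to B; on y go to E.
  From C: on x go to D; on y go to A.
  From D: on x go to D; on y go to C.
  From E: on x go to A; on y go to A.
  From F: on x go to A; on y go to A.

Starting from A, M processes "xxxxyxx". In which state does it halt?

F

A --x--> F
F --x--> A
A --x--> F
F --x--> A
A --y--> F
F --x--> A
A --x--> F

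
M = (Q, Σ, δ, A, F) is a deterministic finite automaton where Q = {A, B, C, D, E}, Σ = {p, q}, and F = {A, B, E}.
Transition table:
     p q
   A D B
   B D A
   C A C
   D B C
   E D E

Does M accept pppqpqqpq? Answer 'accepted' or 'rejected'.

A --p--> D
D --p--> B
B --p--> D
D --q--> C
C --p--> A
A --q--> B
B --q--> A
A --p--> D
D --q--> C
End in state C, which is not an accepting state.

rejected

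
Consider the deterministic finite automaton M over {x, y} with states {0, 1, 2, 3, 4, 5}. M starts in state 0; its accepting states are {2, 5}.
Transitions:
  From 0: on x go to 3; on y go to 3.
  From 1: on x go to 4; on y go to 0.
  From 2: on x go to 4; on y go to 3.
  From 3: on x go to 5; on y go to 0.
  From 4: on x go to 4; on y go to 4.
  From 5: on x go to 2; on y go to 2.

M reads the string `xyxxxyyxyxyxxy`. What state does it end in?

2

0 --x--> 3
3 --y--> 0
0 --x--> 3
3 --x--> 5
5 --x--> 2
2 --y--> 3
3 --y--> 0
0 --x--> 3
3 --y--> 0
0 --x--> 3
3 --y--> 0
0 --x--> 3
3 --x--> 5
5 --y--> 2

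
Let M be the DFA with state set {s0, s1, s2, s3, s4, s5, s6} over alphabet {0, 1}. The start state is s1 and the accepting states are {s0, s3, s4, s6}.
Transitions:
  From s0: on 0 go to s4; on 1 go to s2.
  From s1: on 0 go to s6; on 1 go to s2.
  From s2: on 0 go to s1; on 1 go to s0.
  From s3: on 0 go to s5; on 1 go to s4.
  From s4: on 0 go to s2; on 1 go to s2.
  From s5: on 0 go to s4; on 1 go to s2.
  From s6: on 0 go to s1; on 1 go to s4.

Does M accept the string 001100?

s1 --0--> s6
s6 --0--> s1
s1 --1--> s2
s2 --1--> s0
s0 --0--> s4
s4 --0--> s2
End in state s2, which is not an accepting state.

rejected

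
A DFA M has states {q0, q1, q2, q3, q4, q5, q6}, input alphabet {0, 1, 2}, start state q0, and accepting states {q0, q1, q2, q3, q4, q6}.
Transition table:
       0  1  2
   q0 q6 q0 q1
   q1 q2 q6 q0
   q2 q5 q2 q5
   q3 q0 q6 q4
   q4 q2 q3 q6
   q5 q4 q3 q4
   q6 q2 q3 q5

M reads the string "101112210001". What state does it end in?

q0 --1--> q0
q0 --0--> q6
q6 --1--> q3
q3 --1--> q6
q6 --1--> q3
q3 --2--> q4
q4 --2--> q6
q6 --1--> q3
q3 --0--> q0
q0 --0--> q6
q6 --0--> q2
q2 --1--> q2

q2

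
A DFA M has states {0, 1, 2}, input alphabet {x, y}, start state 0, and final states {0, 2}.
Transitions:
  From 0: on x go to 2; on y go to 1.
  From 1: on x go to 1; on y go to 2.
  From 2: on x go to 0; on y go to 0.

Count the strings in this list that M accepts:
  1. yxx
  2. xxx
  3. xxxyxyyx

yxx: rejected
xxx: accepted
xxxyxyyx: rejected

1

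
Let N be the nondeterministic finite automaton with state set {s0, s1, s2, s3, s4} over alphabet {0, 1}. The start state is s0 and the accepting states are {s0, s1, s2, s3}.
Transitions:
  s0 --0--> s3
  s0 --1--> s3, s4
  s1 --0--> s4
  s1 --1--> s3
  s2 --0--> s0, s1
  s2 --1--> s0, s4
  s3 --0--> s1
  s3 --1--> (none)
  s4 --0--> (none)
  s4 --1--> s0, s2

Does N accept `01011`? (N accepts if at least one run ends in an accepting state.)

Start: {s0}
read 0: {s3}
read 1: {}
The reachable set is empty and stays empty for the remaining 3 symbols.
Reachable ∩ accepting = {} — empty.

rejected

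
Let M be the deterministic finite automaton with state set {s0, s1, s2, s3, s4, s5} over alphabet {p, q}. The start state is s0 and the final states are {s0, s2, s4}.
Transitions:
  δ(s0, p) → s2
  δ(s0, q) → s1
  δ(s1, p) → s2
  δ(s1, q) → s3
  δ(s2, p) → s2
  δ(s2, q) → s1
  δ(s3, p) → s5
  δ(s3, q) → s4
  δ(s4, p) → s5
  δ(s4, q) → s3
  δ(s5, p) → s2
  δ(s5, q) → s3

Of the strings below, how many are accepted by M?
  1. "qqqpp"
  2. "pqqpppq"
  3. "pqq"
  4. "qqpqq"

2

"qqqpp": accepted
"pqqpppq": rejected
"pqq": rejected
"qqpqq": accepted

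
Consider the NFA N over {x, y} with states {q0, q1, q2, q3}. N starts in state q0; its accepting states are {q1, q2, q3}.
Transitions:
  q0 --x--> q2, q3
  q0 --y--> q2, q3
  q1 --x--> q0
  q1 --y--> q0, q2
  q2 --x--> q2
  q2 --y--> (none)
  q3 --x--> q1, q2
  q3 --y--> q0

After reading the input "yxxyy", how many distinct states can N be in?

1

Start: {q0}
read y: {q2, q3}
read x: {q1, q2}
read x: {q0, q2}
read y: {q2, q3}
read y: {q0}
Final reachable set {q0} has 1 state.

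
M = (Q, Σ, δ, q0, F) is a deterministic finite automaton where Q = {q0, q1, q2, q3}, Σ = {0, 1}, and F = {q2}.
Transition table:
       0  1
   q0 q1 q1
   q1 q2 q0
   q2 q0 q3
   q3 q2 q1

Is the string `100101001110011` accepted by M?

rejected

q0 --1--> q1
q1 --0--> q2
q2 --0--> q0
q0 --1--> q1
q1 --0--> q2
q2 --1--> q3
q3 --0--> q2
q2 --0--> q0
q0 --1--> q1
q1 --1--> q0
q0 --1--> q1
q1 --0--> q2
q2 --0--> q0
q0 --1--> q1
q1 --1--> q0
End in state q0, which is not an accepting state.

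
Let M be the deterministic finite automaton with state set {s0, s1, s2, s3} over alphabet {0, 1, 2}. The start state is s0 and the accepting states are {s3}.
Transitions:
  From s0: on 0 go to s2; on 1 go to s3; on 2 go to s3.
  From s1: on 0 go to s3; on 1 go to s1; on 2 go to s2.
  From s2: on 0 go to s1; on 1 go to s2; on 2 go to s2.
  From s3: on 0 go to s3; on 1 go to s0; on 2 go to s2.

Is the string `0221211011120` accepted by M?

rejected

s0 --0--> s2
s2 --2--> s2
s2 --2--> s2
s2 --1--> s2
s2 --2--> s2
s2 --1--> s2
s2 --1--> s2
s2 --0--> s1
s1 --1--> s1
s1 --1--> s1
s1 --1--> s1
s1 --2--> s2
s2 --0--> s1
End in state s1, which is not an accepting state.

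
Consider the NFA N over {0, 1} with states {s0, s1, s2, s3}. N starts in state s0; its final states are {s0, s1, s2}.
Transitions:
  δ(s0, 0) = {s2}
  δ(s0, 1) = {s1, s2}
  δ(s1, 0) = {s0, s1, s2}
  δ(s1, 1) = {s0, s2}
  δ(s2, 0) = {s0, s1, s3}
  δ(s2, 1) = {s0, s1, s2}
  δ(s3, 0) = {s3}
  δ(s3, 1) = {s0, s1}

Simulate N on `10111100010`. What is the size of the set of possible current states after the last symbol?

Start: {s0}
read 1: {s1, s2}
read 0: {s0, s1, s2, s3}
read 1: {s0, s1, s2}
read 1: {s0, s1, s2}
read 1: {s0, s1, s2}
read 1: {s0, s1, s2}
read 0: {s0, s1, s2, s3}
read 0: {s0, s1, s2, s3}
read 0: {s0, s1, s2, s3}
read 1: {s0, s1, s2}
read 0: {s0, s1, s2, s3}
Final reachable set {s0, s1, s2, s3} has 4 states.

4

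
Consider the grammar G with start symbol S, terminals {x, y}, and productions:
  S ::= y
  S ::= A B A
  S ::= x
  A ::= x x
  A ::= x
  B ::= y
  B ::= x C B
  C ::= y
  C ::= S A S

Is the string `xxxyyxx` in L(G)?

S ⇒ ABA ⇒ xxBA ⇒ xxxCBA ⇒ xxxyBA ⇒ xxxyyA ⇒ xxxyyxx

yes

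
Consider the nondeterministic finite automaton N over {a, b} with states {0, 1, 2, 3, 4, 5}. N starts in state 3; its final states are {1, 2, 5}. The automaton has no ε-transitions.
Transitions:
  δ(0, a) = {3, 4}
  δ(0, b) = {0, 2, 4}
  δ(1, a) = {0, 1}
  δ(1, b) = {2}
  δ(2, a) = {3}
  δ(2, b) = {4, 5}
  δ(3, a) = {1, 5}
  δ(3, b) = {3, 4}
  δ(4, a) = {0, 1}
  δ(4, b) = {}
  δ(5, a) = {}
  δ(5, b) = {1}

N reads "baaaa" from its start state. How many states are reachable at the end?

5

Start: {3}
read b: {3, 4}
read a: {0, 1, 5}
read a: {0, 1, 3, 4}
read a: {0, 1, 3, 4, 5}
read a: {0, 1, 3, 4, 5}
Final reachable set {0, 1, 3, 4, 5} has 5 states.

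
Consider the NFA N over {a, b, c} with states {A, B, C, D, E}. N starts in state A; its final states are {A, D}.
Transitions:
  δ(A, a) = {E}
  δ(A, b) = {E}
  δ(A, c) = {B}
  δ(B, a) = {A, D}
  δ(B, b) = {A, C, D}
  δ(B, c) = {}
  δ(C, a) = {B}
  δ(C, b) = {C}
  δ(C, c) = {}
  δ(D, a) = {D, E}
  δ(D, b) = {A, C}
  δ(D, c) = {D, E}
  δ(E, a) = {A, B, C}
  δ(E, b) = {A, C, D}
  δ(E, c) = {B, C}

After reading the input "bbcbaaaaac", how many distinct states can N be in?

Start: {A}
read b: {E}
read b: {A, C, D}
read c: {B, D, E}
read b: {A, C, D}
read a: {B, D, E}
read a: {A, B, C, D, E}
read a: {A, B, C, D, E}
read a: {A, B, C, D, E}
read a: {A, B, C, D, E}
read c: {B, C, D, E}
Final reachable set {B, C, D, E} has 4 states.

4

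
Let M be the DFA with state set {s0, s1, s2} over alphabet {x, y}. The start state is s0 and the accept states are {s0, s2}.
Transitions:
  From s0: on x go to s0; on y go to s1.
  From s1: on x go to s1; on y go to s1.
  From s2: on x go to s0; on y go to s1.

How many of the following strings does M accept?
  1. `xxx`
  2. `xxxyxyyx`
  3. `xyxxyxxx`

`xxx`: accepted
`xxxyxyyx`: rejected
`xyxxyxxx`: rejected

1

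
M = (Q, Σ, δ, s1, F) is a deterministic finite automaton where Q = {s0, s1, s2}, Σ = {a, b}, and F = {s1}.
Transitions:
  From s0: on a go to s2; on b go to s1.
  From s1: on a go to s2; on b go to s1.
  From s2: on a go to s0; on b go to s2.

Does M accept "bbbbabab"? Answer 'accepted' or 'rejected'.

s1 --b--> s1
s1 --b--> s1
s1 --b--> s1
s1 --b--> s1
s1 --a--> s2
s2 --b--> s2
s2 --a--> s0
s0 --b--> s1
End in state s1, which is an accepting state.

accepted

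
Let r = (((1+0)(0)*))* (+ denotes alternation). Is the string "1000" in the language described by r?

yes

Split into 4 pieces 1 · 0 · 0 · 0; each matches ((1+0)(0)*).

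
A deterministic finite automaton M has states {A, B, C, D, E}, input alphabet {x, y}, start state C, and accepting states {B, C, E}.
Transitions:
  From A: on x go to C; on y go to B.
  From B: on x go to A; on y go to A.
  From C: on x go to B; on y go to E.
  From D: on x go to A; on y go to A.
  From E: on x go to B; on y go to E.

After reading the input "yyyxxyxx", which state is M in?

C --y--> E
E --y--> E
E --y--> E
E --x--> B
B --x--> A
A --y--> B
B --x--> A
A --x--> C

C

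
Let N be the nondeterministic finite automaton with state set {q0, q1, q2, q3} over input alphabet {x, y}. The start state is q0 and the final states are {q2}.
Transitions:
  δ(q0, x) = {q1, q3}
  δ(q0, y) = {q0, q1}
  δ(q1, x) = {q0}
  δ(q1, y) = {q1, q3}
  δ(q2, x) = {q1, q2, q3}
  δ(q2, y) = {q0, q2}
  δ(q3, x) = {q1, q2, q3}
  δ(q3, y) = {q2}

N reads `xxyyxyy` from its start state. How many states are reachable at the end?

4

Start: {q0}
read x: {q1, q3}
read x: {q0, q1, q2, q3}
read y: {q0, q1, q2, q3}
read y: {q0, q1, q2, q3}
read x: {q0, q1, q2, q3}
read y: {q0, q1, q2, q3}
read y: {q0, q1, q2, q3}
Final reachable set {q0, q1, q2, q3} has 4 states.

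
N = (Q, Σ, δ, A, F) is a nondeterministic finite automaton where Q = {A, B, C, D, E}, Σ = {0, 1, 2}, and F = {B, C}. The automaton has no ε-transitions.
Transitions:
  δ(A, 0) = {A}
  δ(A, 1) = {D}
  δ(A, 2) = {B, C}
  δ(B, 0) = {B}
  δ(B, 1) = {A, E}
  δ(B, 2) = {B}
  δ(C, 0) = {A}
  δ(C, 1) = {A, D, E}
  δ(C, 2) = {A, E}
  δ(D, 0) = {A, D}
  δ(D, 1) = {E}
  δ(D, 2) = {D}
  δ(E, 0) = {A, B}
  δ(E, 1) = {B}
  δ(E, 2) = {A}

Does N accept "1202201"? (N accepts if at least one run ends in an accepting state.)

Start: {A}
read 1: {D}
read 2: {D}
read 0: {A, D}
read 2: {B, C, D}
read 2: {A, B, D, E}
read 0: {A, B, D}
read 1: {A, D, E}
Reachable ∩ accepting = {} — empty.

rejected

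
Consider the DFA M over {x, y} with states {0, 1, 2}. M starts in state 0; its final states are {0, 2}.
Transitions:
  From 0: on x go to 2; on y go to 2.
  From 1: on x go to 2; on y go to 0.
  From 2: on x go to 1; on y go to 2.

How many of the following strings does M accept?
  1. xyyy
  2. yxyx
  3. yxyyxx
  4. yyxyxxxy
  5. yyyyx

4

xyyy: accepted
yxyx: accepted
yxyyxx: accepted
yyxyxxxy: accepted
yyyyx: rejected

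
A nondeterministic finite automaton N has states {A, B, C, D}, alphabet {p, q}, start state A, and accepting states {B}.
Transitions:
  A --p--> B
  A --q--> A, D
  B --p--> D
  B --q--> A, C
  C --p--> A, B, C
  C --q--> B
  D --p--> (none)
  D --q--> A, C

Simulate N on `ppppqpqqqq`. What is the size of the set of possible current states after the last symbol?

Start: {A}
read p: {B}
read p: {D}
read p: {}
The reachable set is empty and stays empty for the remaining 7 symbols.
Final reachable set {} has 0 states.

0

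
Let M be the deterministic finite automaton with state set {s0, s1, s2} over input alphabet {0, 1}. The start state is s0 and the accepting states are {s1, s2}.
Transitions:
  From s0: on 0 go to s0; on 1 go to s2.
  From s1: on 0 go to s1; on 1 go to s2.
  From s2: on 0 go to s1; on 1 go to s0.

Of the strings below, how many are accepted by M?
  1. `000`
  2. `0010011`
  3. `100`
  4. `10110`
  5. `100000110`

`000`: rejected
`0010011`: rejected
`100`: accepted
`10110`: rejected
`100000110`: rejected

1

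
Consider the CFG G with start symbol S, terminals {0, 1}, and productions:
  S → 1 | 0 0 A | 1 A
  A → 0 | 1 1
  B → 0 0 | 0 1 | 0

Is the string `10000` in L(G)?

no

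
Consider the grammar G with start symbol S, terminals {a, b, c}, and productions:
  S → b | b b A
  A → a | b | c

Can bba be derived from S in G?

S ⇒ bbA ⇒ bba

yes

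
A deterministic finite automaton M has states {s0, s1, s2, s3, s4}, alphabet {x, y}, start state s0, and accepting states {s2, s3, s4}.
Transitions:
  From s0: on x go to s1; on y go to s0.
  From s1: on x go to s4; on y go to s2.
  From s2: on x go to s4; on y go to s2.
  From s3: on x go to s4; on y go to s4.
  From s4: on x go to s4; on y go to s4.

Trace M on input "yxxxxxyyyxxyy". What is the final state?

s0 --y--> s0
s0 --x--> s1
s1 --x--> s4
s4 --x--> s4
s4 --x--> s4
s4 --x--> s4
s4 --y--> s4
s4 --y--> s4
s4 --y--> s4
s4 --x--> s4
s4 --x--> s4
s4 --y--> s4
s4 --y--> s4

s4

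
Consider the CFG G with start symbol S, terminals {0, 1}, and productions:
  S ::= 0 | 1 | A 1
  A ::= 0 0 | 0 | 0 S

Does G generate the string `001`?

yes

S ⇒ A1 ⇒ 001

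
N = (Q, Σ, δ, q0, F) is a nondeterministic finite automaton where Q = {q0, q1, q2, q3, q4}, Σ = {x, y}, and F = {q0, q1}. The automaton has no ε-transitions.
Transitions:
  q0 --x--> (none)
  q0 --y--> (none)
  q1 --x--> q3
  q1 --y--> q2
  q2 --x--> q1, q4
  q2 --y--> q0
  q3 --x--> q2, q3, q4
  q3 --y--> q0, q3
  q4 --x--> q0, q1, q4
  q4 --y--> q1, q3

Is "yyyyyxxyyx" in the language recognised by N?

Start: {q0}
read y: {}
The reachable set is empty and stays empty for the remaining 9 symbols.
Reachable ∩ accepting = {} — empty.

rejected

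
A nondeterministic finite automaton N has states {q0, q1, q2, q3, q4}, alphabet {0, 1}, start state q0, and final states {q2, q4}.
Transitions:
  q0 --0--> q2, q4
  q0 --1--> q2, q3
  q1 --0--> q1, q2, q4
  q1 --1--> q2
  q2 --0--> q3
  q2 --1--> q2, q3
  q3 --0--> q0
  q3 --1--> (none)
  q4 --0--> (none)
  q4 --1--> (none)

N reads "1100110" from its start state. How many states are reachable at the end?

2

Start: {q0}
read 1: {q2, q3}
read 1: {q2, q3}
read 0: {q0, q3}
read 0: {q0, q2, q4}
read 1: {q2, q3}
read 1: {q2, q3}
read 0: {q0, q3}
Final reachable set {q0, q3} has 2 states.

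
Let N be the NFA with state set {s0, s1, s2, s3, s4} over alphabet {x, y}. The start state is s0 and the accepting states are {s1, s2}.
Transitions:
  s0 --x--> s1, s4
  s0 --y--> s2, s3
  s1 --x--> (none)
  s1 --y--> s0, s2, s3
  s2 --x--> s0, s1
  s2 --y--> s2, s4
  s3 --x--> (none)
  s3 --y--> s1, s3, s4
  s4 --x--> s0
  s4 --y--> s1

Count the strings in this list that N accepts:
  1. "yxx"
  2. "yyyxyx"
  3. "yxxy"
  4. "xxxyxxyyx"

"yxx": accepted
"yyyxyx": accepted
"yxxy": accepted
"xxxyxxyyx": accepted

4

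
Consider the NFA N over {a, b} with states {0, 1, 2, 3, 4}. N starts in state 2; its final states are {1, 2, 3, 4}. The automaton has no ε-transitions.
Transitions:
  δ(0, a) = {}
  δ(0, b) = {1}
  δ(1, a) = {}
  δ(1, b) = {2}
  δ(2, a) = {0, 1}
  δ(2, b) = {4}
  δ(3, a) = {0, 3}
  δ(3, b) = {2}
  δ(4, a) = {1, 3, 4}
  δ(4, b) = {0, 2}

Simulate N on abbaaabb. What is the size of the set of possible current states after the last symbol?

3

Start: {2}
read a: {0, 1}
read b: {1, 2}
read b: {2, 4}
read a: {0, 1, 3, 4}
read a: {0, 1, 3, 4}
read a: {0, 1, 3, 4}
read b: {0, 1, 2}
read b: {1, 2, 4}
Final reachable set {1, 2, 4} has 3 states.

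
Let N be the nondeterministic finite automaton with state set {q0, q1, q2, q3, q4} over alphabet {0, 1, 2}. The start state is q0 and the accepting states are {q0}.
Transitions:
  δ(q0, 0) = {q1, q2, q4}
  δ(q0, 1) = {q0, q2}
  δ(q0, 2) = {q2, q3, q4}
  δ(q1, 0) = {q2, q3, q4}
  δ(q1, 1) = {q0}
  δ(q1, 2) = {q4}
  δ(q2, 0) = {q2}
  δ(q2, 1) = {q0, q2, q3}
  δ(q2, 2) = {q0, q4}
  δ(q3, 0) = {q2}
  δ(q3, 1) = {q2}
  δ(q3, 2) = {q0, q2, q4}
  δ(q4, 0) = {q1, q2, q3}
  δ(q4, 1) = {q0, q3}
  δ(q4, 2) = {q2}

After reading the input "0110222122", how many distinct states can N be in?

Start: {q0}
read 0: {q1, q2, q4}
read 1: {q0, q2, q3}
read 1: {q0, q2, q3}
read 0: {q1, q2, q4}
read 2: {q0, q2, q4}
read 2: {q0, q2, q3, q4}
read 2: {q0, q2, q3, q4}
read 1: {q0, q2, q3}
read 2: {q0, q2, q3, q4}
read 2: {q0, q2, q3, q4}
Final reachable set {q0, q2, q3, q4} has 4 states.

4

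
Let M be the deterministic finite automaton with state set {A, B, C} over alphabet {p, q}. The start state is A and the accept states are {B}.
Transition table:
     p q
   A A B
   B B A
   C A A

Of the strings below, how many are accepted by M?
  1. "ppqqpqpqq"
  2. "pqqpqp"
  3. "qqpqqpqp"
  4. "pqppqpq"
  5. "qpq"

4

"ppqqpqpqq": accepted
"pqqpqp": accepted
"qqpqqpqp": accepted
"pqppqpq": accepted
"qpq": rejected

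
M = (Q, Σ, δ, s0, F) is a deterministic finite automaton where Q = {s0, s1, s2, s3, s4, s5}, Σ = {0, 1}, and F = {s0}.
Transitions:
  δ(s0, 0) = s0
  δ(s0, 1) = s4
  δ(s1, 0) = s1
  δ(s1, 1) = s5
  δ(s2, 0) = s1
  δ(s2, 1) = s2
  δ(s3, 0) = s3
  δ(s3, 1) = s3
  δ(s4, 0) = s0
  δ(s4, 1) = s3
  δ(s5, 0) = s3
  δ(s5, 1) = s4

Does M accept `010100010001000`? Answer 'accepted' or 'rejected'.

accepted

s0 --0--> s0
s0 --1--> s4
s4 --0--> s0
s0 --1--> s4
s4 --0--> s0
s0 --0--> s0
s0 --0--> s0
s0 --1--> s4
s4 --0--> s0
s0 --0--> s0
s0 --0--> s0
s0 --1--> s4
s4 --0--> s0
s0 --0--> s0
s0 --0--> s0
End in state s0, which is an accepting state.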